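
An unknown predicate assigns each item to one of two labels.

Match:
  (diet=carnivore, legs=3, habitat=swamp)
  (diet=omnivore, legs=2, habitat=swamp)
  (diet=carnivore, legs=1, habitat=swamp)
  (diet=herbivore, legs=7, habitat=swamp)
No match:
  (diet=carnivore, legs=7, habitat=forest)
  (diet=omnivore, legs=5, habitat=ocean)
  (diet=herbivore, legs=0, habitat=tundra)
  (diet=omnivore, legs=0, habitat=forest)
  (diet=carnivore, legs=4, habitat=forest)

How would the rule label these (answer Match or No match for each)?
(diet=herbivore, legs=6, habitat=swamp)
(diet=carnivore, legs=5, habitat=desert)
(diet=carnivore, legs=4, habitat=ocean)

The classifier is using: habitat is swamp.
(diet=herbivore, legs=6, habitat=swamp): habitat is swamp — has this property, so Match.
(diet=carnivore, legs=5, habitat=desert): habitat is desert — does not pass, so No match.
(diet=carnivore, legs=4, habitat=ocean): habitat is ocean — does not pass, so No match.

Match, No match, No match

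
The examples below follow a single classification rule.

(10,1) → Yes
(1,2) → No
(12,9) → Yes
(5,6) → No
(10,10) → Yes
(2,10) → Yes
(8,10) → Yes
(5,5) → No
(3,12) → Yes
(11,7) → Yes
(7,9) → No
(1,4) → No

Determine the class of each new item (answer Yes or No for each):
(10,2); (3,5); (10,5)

Yes, No, Yes

The pattern is that an item is 'Yes' exactly when: max ≥ 10.
Yes: (10,2), since max 10. No: (3,5), since max 5. Yes: (10,5), since max 10.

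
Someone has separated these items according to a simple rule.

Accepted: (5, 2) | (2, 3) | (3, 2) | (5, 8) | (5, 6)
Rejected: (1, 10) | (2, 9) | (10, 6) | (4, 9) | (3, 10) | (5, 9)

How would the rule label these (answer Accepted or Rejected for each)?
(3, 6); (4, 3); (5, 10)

Accepted, Accepted, Rejected

All 'Accepted' examples share one property — max ≤ 8 — and every 'Rejected' example lacks it.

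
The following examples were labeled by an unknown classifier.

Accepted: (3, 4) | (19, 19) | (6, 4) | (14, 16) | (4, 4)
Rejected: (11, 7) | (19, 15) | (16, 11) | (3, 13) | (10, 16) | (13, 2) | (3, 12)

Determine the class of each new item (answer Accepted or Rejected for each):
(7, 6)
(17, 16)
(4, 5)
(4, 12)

The rule appears to be: |first − second| ≤ 2.
(7, 6): |7−6| = 1, matches → Accepted. (17, 16): |17−16| = 1, matches → Accepted. (4, 5): |4−5| = 1, matches → Accepted. (4, 12): |4−12| = 8, doesn't match → Rejected.

Accepted, Accepted, Accepted, Rejected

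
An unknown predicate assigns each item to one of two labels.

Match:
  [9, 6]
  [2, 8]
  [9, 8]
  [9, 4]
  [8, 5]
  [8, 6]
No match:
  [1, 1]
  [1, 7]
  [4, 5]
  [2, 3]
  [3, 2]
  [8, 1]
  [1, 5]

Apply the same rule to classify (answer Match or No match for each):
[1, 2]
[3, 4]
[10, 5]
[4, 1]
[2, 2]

The rule appears to be: sum ≥ 10.
[1, 2] — 1+2 = 3, hence No match.
[3, 4] — 3+4 = 7, hence No match.
[10, 5] — 10+5 = 15, hence Match.
[4, 1] — 4+1 = 5, hence No match.
[2, 2] — 2+2 = 4, hence No match.

No match, No match, Match, No match, No match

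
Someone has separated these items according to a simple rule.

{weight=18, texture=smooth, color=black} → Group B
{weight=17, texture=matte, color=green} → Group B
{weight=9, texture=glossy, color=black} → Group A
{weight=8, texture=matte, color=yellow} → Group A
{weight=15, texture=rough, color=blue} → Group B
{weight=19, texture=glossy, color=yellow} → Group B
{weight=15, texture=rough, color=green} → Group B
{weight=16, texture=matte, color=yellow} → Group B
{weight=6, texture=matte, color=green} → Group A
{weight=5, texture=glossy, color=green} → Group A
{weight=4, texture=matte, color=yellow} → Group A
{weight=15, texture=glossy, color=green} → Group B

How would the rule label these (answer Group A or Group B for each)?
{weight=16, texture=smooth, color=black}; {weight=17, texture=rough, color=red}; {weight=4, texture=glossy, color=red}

Group B, Group B, Group A

The classifier is using: weight ≤ 9.
Group B: {weight=16, texture=smooth, color=black}, since weight = 16. Group B: {weight=17, texture=rough, color=red}, since weight = 17. Group A: {weight=4, texture=glossy, color=red}, since weight = 4.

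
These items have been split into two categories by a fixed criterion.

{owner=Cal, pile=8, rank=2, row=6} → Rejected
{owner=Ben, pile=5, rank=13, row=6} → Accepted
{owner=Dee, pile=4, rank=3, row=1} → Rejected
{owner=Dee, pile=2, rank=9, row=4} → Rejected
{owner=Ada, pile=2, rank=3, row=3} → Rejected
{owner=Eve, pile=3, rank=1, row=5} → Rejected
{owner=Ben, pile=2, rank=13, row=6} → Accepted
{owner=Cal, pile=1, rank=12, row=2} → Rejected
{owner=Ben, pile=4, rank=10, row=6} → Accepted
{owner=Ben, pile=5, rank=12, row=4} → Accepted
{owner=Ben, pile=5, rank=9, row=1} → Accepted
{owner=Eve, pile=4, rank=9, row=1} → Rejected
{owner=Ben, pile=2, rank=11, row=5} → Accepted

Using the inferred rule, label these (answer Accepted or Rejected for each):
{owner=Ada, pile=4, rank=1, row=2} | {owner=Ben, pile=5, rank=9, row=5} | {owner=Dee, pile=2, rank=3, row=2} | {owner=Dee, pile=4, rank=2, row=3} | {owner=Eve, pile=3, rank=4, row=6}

Rejected, Accepted, Rejected, Rejected, Rejected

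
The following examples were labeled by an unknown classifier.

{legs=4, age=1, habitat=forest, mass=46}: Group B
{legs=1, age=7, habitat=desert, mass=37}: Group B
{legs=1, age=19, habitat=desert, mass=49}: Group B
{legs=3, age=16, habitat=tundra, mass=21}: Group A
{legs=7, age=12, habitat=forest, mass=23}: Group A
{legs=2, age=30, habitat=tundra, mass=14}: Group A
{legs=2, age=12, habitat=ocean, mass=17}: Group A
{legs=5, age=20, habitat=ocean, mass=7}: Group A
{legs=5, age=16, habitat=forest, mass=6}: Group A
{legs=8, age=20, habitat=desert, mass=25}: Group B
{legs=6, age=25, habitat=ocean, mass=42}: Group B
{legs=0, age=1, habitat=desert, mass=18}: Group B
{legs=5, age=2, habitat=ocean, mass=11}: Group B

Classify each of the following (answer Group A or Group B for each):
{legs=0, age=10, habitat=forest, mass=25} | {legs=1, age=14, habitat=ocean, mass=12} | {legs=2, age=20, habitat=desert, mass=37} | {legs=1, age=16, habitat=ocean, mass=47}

Group B, Group A, Group B, Group B

Rule: mass ≤ 23 AND age ≥ 7. This holds for each 'Group A' example and fails for each 'Group B' one.
{legs=0, age=10, habitat=forest, mass=25} → mass = 25, age = 10 → Group B.
{legs=1, age=14, habitat=ocean, mass=12} → mass = 12, age = 14 → Group A.
{legs=2, age=20, habitat=desert, mass=37} → mass = 37, age = 20 → Group B.
{legs=1, age=16, habitat=ocean, mass=47} → mass = 47, age = 16 → Group B.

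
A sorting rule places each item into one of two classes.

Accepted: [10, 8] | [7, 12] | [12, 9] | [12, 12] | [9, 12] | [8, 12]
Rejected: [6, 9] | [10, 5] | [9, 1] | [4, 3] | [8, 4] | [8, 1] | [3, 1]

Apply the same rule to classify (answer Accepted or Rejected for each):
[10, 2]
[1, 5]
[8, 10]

All 'Accepted' examples share one property — sum ≥ 18 — and every 'Rejected' example lacks it.
[10, 2]: Rejected (10+2 = 12). [1, 5]: Rejected (1+5 = 6). [8, 10]: Accepted (8+10 = 18).

Rejected, Rejected, Accepted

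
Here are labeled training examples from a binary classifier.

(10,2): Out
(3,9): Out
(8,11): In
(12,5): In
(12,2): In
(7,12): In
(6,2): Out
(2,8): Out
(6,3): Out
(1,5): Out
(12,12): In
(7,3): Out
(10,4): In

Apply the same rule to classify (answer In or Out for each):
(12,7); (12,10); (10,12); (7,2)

In, In, In, Out

The simplest hypothesis consistent with all the labels is: sum ≥ 14.
In: (12,7), since 12+7 = 19. In: (12,10), since 12+10 = 22. In: (10,12), since 10+12 = 22. Out: (7,2), since 7+2 = 9.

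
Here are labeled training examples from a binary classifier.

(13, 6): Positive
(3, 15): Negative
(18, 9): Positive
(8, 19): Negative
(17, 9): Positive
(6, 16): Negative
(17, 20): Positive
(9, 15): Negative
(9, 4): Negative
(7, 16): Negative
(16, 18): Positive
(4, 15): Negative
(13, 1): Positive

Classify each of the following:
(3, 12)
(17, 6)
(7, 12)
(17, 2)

All 'Positive' examples share one property — first ≥ 13 — and every 'Negative' example lacks it.
Negative: (3, 12), since first 3. Positive: (17, 6), since first 17. Negative: (7, 12), since first 7. Positive: (17, 2), since first 17.

Negative, Positive, Negative, Positive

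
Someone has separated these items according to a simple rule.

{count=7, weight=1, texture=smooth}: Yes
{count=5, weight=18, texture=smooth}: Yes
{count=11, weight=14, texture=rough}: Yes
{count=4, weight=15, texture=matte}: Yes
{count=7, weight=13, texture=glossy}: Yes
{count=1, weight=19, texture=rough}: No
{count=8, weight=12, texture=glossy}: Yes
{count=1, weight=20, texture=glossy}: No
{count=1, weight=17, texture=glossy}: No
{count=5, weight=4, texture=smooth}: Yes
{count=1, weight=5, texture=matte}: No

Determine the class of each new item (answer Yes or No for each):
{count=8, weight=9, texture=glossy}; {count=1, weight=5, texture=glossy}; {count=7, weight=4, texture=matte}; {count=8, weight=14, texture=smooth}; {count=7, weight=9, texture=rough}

Yes, No, Yes, Yes, Yes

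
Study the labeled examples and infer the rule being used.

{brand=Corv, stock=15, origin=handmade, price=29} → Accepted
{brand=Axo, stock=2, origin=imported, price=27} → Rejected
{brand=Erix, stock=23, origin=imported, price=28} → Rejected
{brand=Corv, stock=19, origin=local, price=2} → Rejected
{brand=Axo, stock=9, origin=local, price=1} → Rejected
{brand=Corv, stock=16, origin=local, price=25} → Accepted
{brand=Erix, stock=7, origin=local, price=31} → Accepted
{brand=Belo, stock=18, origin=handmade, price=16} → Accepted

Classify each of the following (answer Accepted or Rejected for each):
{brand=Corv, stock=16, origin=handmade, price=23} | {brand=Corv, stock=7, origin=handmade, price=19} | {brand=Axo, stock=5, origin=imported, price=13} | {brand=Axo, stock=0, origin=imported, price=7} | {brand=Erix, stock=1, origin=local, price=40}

The distinguishing property — brand is not Axo AND stock ≤ 18 — holds for all the 'Accepted' cases and none of the 'Rejected' cases.
{brand=Corv, stock=16, origin=handmade, price=23} → brand is Corv, stock = 16 → Accepted. {brand=Corv, stock=7, origin=handmade, price=19} → brand is Corv, stock = 7 → Accepted. {brand=Axo, stock=5, origin=imported, price=13} → brand is Axo, stock = 5 → Rejected. {brand=Axo, stock=0, origin=imported, price=7} → brand is Axo, stock = 0 → Rejected. {brand=Erix, stock=1, origin=local, price=40} → brand is Erix, stock = 1 → Accepted.

Accepted, Accepted, Rejected, Rejected, Accepted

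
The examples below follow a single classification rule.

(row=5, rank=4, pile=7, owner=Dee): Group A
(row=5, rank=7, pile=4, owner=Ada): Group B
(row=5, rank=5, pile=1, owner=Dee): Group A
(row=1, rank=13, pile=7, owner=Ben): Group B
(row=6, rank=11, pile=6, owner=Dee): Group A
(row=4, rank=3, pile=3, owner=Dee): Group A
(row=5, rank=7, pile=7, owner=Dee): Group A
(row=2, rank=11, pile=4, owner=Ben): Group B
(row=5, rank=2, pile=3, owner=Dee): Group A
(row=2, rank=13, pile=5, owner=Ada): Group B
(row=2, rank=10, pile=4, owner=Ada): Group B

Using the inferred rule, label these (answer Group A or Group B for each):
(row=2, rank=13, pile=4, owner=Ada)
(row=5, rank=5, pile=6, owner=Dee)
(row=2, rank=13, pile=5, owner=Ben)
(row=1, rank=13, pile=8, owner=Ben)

Group B, Group A, Group B, Group B

Rule: owner is Dee. This holds for each 'Group A' example and fails for each 'Group B' one.
(row=2, rank=13, pile=4, owner=Ada): owner is Ada — does not pass, so Group B.
(row=5, rank=5, pile=6, owner=Dee): owner is Dee — has this property, so Group A.
(row=2, rank=13, pile=5, owner=Ben): owner is Ben — does not pass, so Group B.
(row=1, rank=13, pile=8, owner=Ben): owner is Ben — does not pass, so Group B.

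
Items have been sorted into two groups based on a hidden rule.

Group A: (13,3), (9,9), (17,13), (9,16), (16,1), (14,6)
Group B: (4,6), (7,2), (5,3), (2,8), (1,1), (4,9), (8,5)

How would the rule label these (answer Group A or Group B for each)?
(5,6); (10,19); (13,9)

Group B, Group A, Group A

The classifier is using: sum ≥ 16.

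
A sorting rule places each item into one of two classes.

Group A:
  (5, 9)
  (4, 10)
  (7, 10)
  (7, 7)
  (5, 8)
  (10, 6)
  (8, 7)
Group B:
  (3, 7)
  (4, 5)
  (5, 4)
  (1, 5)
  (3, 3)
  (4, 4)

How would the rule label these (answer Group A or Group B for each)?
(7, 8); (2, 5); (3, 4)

Group A, Group B, Group B

All 'Group A' examples share one property — sum ≥ 13 — and every 'Group B' example lacks it.
(7, 8) — 7+8 = 15, hence Group A. (2, 5) — 2+5 = 7, hence Group B. (3, 4) — 3+4 = 7, hence Group B.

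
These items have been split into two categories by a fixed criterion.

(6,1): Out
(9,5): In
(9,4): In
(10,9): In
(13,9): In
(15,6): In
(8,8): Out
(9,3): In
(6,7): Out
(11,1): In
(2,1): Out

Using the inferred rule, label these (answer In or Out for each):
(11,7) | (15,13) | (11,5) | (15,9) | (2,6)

The classifier is using: first ≥ 9.
(11,7): In (first 11). (15,13): In (first 15). (11,5): In (first 11). (15,9): In (first 15). (2,6): Out (first 2).

In, In, In, In, Out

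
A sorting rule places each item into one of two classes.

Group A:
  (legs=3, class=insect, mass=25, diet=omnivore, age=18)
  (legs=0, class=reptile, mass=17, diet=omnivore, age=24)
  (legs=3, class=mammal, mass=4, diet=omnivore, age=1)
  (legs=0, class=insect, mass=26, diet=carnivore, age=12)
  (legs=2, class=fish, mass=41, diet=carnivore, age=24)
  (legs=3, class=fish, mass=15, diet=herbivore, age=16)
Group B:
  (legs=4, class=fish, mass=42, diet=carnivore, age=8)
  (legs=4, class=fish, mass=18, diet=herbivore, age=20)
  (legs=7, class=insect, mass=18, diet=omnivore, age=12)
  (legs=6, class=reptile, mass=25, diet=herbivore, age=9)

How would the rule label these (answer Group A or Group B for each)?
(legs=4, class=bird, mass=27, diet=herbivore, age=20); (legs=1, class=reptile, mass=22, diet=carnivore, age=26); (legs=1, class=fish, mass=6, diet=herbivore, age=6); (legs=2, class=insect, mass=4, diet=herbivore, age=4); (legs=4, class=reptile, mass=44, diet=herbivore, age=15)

Group B, Group A, Group A, Group A, Group B

Every 'Group A' example satisfies: legs ≤ 3. None of the 'Group B' examples do.
Group B: (legs=4, class=bird, mass=27, diet=herbivore, age=20), since legs = 4. Group A: (legs=1, class=reptile, mass=22, diet=carnivore, age=26), since legs = 1. Group A: (legs=1, class=fish, mass=6, diet=herbivore, age=6), since legs = 1. Group A: (legs=2, class=insect, mass=4, diet=herbivore, age=4), since legs = 2. Group B: (legs=4, class=reptile, mass=44, diet=herbivore, age=15), since legs = 4.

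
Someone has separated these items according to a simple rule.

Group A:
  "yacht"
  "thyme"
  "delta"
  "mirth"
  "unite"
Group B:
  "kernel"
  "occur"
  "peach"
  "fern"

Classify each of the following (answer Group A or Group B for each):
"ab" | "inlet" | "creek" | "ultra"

Group B, Group A, Group B, Group A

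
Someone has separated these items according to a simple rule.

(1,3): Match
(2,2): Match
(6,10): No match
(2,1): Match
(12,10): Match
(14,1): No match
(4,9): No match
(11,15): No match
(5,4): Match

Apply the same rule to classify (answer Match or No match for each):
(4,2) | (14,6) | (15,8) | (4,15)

Match, No match, No match, No match

One predicate separates the groups cleanly: |first − second| ≤ 2.
(4,2) — |4−2| = 2, hence Match. (14,6) — |14−6| = 8, hence No match. (15,8) — |15−8| = 7, hence No match. (4,15) — |4−15| = 11, hence No match.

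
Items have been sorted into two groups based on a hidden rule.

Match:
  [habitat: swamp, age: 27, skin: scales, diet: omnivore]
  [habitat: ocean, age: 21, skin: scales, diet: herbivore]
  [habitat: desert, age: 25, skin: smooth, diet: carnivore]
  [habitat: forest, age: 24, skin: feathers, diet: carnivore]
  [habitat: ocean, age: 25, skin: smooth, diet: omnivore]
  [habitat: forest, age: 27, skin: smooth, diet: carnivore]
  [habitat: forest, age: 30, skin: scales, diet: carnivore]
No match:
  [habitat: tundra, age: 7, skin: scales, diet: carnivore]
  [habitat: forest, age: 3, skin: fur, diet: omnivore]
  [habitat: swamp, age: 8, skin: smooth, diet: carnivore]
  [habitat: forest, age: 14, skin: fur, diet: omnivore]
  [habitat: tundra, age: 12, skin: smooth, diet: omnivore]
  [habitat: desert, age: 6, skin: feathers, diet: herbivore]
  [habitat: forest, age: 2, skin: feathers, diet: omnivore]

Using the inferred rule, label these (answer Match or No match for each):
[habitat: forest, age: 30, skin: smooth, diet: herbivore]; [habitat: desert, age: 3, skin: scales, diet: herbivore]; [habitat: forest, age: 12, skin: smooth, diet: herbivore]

Match, No match, No match

All 'Match' examples share one property — age ≥ 21 — and every 'No match' example lacks it.
Match: [habitat: forest, age: 30, skin: smooth, diet: herbivore], since age = 30.
No match: [habitat: desert, age: 3, skin: scales, diet: herbivore], since age = 3.
No match: [habitat: forest, age: 12, skin: smooth, diet: herbivore], since age = 12.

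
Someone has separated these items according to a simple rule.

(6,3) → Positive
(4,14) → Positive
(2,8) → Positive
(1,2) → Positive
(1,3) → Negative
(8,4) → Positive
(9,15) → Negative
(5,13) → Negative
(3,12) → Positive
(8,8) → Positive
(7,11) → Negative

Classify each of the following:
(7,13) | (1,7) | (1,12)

The distinguishing property — product is even — holds for all the 'Positive' cases and none of the 'Negative' cases.
Negative: (7,13), since 7·13 = 91.
Negative: (1,7), since 1·7 = 7.
Positive: (1,12), since 1·12 = 12.

Negative, Negative, Positive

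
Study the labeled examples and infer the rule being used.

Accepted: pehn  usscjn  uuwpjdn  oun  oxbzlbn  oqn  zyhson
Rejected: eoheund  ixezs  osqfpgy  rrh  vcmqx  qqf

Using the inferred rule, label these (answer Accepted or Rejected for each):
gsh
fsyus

'Accepted' ⟺ ends with 'n'.
gsh — ends with 'h', hence Rejected. fsyus — ends with 's', hence Rejected.

Rejected, Rejected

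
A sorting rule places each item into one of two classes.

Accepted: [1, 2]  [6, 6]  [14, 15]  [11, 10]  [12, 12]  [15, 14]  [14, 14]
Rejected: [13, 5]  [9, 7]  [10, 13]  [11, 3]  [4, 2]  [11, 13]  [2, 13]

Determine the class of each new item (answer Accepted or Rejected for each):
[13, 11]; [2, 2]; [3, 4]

Rejected, Accepted, Accepted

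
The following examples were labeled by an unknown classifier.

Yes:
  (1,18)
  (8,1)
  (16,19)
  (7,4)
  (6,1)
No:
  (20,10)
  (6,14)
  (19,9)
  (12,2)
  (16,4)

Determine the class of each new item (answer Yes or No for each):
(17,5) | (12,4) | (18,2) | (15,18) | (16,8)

No, No, No, Yes, No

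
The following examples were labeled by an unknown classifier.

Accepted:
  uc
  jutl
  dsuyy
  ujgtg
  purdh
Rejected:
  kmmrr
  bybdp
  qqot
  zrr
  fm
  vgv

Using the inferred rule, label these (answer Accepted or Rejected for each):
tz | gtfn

Checking candidate rules against both groups, what survives is: contains 'u'.

Rejected, Rejected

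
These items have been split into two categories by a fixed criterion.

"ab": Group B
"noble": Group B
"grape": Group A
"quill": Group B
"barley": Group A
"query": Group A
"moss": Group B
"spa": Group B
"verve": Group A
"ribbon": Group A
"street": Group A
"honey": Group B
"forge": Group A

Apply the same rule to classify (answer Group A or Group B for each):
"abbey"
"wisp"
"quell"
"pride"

Rule: contains 'r'. This holds for each 'Group A' example and fails for each 'Group B' one.

Group B, Group B, Group B, Group A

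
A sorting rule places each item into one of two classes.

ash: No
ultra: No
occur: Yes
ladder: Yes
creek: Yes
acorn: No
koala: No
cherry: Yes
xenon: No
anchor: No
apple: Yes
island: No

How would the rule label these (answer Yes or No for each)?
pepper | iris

Yes, No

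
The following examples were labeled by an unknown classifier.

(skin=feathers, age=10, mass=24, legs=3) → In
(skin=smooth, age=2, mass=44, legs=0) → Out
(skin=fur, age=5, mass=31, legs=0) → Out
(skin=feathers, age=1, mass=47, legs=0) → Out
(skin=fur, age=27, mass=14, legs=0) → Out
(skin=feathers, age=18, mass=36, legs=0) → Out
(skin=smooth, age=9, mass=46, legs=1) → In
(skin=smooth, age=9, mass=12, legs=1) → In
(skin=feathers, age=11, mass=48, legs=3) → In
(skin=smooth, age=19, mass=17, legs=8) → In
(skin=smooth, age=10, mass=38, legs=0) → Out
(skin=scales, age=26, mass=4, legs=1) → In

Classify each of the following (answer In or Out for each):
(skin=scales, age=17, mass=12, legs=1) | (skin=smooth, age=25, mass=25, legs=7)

The common property of the 'In' items is: legs ≥ 1. No 'Out' item has it.

In, In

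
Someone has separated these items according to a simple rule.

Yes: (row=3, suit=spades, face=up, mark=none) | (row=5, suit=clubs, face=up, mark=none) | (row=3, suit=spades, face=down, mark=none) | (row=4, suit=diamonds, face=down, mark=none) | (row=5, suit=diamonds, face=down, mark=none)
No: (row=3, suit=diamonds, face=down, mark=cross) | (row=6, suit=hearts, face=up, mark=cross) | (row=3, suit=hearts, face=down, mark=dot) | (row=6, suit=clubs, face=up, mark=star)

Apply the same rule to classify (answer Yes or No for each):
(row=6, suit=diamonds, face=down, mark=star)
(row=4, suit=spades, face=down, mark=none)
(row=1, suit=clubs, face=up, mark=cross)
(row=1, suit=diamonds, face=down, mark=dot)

Rule: mark is none. This holds for each 'Yes' example and fails for each 'No' one.
(row=6, suit=diamonds, face=down, mark=star): mark is star — does not satisfy this, so No.
(row=4, suit=spades, face=down, mark=none): mark is none — passes, so Yes.
(row=1, suit=clubs, face=up, mark=cross): mark is cross — does not satisfy this, so No.
(row=1, suit=diamonds, face=down, mark=dot): mark is dot — does not satisfy this, so No.

No, Yes, No, No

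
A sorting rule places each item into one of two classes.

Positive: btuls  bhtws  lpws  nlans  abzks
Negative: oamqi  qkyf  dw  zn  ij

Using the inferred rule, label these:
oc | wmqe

The simplest hypothesis consistent with all the labels is: contains 's'.
Negative: oc, since no 's'.
Negative: wmqe, since no 's'.

Negative, Negative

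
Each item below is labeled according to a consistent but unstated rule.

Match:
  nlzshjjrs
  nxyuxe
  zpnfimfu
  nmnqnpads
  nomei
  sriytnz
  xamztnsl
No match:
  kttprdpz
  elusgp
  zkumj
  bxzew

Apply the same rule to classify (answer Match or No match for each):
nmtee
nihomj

Match, Match

Checking candidate rules against both groups, what survives is: contains 'n'.
nmtee: has 'n' — fits, so Match. nihomj: has 'n' — fits, so Match.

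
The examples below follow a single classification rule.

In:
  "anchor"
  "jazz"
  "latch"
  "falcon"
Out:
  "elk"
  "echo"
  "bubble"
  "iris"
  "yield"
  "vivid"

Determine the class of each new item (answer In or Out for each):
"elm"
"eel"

Out, Out

Comparing the two groups points to one rule — contains 'a'.
"elm": Out (no 'a'). "eel": Out (no 'a').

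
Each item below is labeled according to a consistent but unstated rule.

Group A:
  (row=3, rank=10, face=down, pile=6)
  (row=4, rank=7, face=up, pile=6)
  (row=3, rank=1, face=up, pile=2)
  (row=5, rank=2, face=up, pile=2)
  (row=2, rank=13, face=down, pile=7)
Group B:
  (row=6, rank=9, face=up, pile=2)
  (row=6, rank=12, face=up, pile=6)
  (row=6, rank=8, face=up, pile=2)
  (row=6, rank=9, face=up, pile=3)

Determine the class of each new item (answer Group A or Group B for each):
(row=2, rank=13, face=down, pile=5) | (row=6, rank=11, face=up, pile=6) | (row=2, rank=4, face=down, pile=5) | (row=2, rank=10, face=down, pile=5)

The pattern is that an item is 'Group A' exactly when: row ≤ 5.
(row=2, rank=13, face=down, pile=5): row = 2 — fits, so Group A.
(row=6, rank=11, face=up, pile=6): row = 6 — fails the rule, so Group B.
(row=2, rank=4, face=down, pile=5): row = 2 — fits, so Group A.
(row=2, rank=10, face=down, pile=5): row = 2 — fits, so Group A.

Group A, Group B, Group A, Group A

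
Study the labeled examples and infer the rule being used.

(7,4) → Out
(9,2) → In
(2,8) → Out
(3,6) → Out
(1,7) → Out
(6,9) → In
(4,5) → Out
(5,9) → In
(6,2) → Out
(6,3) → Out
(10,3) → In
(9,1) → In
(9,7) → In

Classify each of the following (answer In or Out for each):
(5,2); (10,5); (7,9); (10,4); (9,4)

Out, In, In, In, In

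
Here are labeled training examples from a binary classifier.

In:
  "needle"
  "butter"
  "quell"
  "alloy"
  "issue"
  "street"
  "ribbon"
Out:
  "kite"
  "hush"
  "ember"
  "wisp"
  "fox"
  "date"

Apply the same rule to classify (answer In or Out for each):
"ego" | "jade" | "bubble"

Every 'In' example satisfies: has a double letter. None of the 'Out' examples do.
"ego" → no doubled letter → Out.
"jade" → no doubled letter → Out.
"bubble" → 'bb' doubled → In.

Out, Out, In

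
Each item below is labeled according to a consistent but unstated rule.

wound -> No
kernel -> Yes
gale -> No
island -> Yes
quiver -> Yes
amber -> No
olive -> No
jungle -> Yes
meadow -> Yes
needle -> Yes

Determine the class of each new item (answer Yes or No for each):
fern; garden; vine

No, Yes, No

Checking candidate rules against both groups, what survives is: length 6.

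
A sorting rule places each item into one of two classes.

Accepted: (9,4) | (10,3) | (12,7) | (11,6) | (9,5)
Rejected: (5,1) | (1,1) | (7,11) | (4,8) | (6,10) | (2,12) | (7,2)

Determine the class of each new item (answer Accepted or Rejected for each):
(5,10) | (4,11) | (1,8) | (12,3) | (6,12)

Rejected, Rejected, Rejected, Accepted, Rejected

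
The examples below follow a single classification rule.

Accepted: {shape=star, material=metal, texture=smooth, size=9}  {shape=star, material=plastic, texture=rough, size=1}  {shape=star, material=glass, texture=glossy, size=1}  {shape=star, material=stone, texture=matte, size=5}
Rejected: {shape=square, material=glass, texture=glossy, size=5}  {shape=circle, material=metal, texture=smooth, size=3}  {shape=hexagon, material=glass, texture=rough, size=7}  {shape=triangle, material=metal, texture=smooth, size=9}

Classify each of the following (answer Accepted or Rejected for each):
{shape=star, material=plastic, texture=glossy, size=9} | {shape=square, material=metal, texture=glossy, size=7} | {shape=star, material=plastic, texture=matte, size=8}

Checking candidate rules against both groups, what survives is: shape is star.
{shape=star, material=plastic, texture=glossy, size=9}: shape is star, matches → Accepted. {shape=square, material=metal, texture=glossy, size=7}: shape is square, fails this test → Rejected. {shape=star, material=plastic, texture=matte, size=8}: shape is star, matches → Accepted.

Accepted, Rejected, Accepted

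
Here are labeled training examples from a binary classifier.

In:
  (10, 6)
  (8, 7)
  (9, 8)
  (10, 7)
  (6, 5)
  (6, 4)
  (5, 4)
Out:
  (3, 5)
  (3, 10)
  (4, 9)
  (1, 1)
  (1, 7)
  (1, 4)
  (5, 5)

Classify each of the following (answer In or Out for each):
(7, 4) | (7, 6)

In, In

The rule appears to be: first > second.
(7, 4) → 7 > 4 → In.
(7, 6) → 7 > 6 → In.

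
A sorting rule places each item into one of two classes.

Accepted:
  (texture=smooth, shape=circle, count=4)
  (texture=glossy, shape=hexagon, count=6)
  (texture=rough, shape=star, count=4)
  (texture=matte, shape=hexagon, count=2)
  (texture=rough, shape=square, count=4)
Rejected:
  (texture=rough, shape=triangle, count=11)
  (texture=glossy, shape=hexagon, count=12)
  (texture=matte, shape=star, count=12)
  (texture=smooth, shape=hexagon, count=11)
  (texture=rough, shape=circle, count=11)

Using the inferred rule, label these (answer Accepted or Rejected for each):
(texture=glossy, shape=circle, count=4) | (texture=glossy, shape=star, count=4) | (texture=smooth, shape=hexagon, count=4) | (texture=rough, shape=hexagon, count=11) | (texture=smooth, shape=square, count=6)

All 'Accepted' examples share one property — count ≤ 6 — and every 'Rejected' example lacks it.

Accepted, Accepted, Accepted, Rejected, Accepted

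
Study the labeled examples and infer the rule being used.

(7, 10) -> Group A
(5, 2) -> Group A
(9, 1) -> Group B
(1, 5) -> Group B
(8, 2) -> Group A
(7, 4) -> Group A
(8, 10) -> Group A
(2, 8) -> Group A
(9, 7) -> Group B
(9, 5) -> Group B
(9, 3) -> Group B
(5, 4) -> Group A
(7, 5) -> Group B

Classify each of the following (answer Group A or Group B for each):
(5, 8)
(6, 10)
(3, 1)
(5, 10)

Group A, Group A, Group B, Group A

Rule: second is even. This holds for each 'Group A' example and fails for each 'Group B' one.
(5, 8) — second 8, hence Group A. (6, 10) — second 10, hence Group A. (3, 1) — second 1, hence Group B. (5, 10) — second 10, hence Group A.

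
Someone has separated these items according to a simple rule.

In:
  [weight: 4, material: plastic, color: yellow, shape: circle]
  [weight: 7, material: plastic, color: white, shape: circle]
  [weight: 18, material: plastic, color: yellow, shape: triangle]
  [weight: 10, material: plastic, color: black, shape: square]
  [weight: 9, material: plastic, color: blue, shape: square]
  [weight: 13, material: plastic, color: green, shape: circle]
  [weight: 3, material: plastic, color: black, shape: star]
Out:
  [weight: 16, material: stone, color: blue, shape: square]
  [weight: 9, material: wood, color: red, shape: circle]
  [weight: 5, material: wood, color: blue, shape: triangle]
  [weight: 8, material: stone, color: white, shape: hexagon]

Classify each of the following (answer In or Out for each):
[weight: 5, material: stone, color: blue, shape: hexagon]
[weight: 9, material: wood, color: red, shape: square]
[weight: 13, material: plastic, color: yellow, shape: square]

Out, Out, In

Looking at the examples, the only property every 'In' case has and every 'Out' case lacks is: material is plastic.
[weight: 5, material: stone, color: blue, shape: hexagon]: Out (material is stone).
[weight: 9, material: wood, color: red, shape: square]: Out (material is wood).
[weight: 13, material: plastic, color: yellow, shape: square]: In (material is plastic).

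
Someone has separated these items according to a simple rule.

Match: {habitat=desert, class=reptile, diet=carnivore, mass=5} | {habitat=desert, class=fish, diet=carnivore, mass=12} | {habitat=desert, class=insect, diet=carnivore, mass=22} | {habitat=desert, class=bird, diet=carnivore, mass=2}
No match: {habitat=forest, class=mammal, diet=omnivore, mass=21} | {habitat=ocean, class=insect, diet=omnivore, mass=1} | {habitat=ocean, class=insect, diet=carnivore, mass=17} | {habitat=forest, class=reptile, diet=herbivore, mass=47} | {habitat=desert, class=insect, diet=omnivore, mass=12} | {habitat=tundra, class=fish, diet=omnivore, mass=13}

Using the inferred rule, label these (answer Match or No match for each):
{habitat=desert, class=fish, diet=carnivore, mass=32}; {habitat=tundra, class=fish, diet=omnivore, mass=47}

Every 'Match' example satisfies: diet is carnivore AND habitat is desert. None of the 'No match' examples do.
{habitat=desert, class=fish, diet=carnivore, mass=32} — diet is carnivore, habitat is desert, hence Match.
{habitat=tundra, class=fish, diet=omnivore, mass=47} — diet is omnivore, habitat is tundra, hence No match.

Match, No match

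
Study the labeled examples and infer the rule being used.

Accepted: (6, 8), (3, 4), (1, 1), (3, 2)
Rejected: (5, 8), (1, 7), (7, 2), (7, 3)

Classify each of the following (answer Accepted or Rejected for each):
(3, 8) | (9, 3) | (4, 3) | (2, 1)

Rejected, Rejected, Accepted, Accepted

All 'Accepted' examples share one property — |first − second| ≤ 2 — and every 'Rejected' example lacks it.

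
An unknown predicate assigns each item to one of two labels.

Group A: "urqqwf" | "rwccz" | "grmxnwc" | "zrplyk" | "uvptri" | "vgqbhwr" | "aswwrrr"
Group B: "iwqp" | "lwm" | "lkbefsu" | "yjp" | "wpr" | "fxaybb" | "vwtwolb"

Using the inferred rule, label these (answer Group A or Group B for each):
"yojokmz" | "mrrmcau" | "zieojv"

The pattern is that an item is 'Group A' exactly when: length ≥ 4 AND contains 'r'.
"yojokmz" — length 7, no 'r', hence Group B. "mrrmcau" — length 7, has 'r', hence Group A. "zieojv" — length 6, no 'r', hence Group B.

Group B, Group A, Group B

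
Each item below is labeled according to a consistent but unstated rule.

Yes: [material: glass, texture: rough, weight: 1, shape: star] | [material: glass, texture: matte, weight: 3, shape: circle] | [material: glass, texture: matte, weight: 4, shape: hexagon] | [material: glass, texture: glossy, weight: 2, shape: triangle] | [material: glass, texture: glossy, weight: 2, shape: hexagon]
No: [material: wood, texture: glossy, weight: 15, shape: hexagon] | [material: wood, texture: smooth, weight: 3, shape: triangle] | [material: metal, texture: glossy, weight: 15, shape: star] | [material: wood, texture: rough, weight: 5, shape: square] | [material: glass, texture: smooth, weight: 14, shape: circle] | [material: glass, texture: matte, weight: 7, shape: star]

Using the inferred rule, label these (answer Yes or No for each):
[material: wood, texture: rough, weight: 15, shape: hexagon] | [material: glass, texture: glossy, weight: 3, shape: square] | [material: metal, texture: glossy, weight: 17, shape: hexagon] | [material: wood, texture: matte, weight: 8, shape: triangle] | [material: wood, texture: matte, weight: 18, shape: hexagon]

Every 'Yes' example satisfies: material is glass AND weight ≤ 4. None of the 'No' examples do.

No, Yes, No, No, No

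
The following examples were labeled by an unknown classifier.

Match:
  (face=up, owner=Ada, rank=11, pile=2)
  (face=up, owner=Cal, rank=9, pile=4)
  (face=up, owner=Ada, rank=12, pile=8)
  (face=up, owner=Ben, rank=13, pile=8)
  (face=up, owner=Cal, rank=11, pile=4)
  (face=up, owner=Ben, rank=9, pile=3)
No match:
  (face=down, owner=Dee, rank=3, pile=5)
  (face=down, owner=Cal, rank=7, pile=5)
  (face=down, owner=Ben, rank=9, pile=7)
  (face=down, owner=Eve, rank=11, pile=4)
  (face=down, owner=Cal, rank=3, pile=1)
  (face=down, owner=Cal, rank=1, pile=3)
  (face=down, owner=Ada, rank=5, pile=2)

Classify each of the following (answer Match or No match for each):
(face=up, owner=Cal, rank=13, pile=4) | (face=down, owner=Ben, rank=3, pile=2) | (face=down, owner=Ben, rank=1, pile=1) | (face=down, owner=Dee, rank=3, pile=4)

Match, No match, No match, No match

'Match' ⟺ face is up.
(face=up, owner=Cal, rank=13, pile=4): face is up, fits → Match.
(face=down, owner=Ben, rank=3, pile=2): face is down, does not pass → No match.
(face=down, owner=Ben, rank=1, pile=1): face is down, does not pass → No match.
(face=down, owner=Dee, rank=3, pile=4): face is down, does not pass → No match.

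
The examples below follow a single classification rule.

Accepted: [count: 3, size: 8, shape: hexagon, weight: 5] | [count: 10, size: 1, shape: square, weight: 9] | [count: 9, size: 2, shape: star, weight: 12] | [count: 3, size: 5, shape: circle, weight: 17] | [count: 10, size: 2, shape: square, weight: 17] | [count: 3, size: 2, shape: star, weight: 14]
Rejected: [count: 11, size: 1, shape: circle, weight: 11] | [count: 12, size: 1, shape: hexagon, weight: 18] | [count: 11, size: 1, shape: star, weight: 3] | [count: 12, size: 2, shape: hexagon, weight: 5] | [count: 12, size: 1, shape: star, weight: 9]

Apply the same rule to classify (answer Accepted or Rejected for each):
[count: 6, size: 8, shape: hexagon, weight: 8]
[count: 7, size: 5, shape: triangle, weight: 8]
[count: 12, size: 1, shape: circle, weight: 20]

The pattern is that an item is 'Accepted' exactly when: count ≤ 10.
[count: 6, size: 8, shape: hexagon, weight: 8]: count = 6 — matches, so Accepted. [count: 7, size: 5, shape: triangle, weight: 8]: count = 7 — matches, so Accepted. [count: 12, size: 1, shape: circle, weight: 20]: count = 12 — lacks this property, so Rejected.

Accepted, Accepted, Rejected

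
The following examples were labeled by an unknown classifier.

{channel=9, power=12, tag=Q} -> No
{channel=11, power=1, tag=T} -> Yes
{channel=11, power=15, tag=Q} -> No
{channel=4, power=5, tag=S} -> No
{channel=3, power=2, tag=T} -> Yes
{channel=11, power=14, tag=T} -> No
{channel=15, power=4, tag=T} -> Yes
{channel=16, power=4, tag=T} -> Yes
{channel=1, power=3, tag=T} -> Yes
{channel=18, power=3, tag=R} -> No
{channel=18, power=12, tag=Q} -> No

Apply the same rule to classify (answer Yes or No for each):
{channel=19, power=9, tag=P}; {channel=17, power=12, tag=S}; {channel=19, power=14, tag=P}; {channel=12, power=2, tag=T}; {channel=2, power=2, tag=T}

The common property of the 'Yes' items is: tag is T AND power ≤ 4. No 'No' item has it.
{channel=19, power=9, tag=P} — tag is P, power = 9, hence No. {channel=17, power=12, tag=S} — tag is S, power = 12, hence No. {channel=19, power=14, tag=P} — tag is P, power = 14, hence No. {channel=12, power=2, tag=T} — tag is T, power = 2, hence Yes. {channel=2, power=2, tag=T} — tag is T, power = 2, hence Yes.

No, No, No, Yes, Yes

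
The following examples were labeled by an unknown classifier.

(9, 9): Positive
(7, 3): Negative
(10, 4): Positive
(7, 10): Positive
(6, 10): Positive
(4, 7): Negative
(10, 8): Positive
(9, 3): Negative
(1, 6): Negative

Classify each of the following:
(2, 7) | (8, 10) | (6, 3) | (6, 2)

'Positive' ⟺ sum ≥ 14.
(2, 7) — 2+7 = 9, hence Negative. (8, 10) — 8+10 = 18, hence Positive. (6, 3) — 6+3 = 9, hence Negative. (6, 2) — 6+2 = 8, hence Negative.

Negative, Positive, Negative, Negative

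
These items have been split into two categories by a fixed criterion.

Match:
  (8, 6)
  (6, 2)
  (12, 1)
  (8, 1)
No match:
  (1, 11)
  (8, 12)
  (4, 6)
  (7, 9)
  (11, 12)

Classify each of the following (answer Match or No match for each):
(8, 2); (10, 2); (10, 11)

The simplest hypothesis consistent with all the labels is: first > second.
(8, 2): Match (8 > 2).
(10, 2): Match (10 > 2).
(10, 11): No match (10 < 11).

Match, Match, No match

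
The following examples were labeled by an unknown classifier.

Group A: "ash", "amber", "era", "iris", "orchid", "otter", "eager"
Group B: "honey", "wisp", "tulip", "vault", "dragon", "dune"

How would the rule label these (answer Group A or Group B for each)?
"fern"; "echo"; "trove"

Checking candidate rules against both groups, what survives is: starts with a vowel.

Group B, Group A, Group B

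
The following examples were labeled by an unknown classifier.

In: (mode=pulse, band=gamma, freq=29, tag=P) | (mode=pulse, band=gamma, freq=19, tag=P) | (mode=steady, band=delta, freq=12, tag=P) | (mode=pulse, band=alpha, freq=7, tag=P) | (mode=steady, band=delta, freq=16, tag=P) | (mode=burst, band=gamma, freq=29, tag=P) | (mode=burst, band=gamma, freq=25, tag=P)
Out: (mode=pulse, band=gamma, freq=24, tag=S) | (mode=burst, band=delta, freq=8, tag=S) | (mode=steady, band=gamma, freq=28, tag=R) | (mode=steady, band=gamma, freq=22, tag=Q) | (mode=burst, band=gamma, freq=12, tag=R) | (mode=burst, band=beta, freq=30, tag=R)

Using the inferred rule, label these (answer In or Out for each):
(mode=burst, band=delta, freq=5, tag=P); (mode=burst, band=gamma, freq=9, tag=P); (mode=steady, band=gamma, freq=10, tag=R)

'In' ⟺ tag is P.

In, In, Out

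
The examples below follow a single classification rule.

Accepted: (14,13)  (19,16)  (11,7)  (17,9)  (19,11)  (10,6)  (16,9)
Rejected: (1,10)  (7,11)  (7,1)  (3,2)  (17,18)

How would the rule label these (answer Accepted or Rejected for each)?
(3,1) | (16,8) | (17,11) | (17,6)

Rejected, Accepted, Accepted, Accepted

The rule appears to be: first > second AND sum ≥ 11.
Rejected: (3,1), since 3 > 1, 3+1 = 4.
Accepted: (16,8), since 16 > 8, 16+8 = 24.
Accepted: (17,11), since 17 > 11, 17+11 = 28.
Accepted: (17,6), since 17 > 6, 17+6 = 23.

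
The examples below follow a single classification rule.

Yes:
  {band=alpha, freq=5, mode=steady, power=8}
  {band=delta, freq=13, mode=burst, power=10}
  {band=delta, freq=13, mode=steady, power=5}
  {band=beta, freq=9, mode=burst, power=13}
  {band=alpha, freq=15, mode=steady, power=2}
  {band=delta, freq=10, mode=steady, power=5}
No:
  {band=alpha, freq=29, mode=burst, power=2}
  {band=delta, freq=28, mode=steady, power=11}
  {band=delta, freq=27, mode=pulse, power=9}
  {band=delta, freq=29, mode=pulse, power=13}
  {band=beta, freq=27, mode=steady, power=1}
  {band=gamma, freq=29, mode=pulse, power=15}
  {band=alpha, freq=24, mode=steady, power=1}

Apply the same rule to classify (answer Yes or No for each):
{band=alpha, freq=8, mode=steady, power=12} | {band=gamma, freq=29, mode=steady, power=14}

Yes, No

Rule: freq ≤ 15. This holds for each 'Yes' example and fails for each 'No' one.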